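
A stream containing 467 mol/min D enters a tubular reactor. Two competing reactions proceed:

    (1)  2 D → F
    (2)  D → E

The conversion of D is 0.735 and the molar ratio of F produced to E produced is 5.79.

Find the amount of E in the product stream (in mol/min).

27.3 mol/min

Conversion of D: D consumed = 0.735 × 467 = 343.2 mol/min = 2ξ₁ + 1ξ₂.
Selectivity: 1ξ₁ / (1ξ₂) = 5.79 → ξ₁ = 5.79 ξ₂.
Substitute: (2·5.79 + 1) ξ₂ = 343.2 → ξ₂ = 27.28 mol/min, ξ₁ = 158 mol/min.
Outlet amounts (n = n₀ + Σ ν·ξ):
  D: 467 − 2(158) − 1(27.28) = 123.8
  F: 0 + 1(158) = 158
  E: 0 + 1(27.28) = 27.28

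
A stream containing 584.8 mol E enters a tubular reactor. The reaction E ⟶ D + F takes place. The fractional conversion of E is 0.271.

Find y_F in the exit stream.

E reacted = 0.271 × 584.8 = 158.5 mol; ν_E = −1, so ξ = 158.5/1 = 158.5 mol.
Outlet amounts (n = n₀ + ν ξ):
  E: 584.8 − 1(158.5) = 426.3
  D: 0 + 1(158.5) = 158.5
  F: 0 + 1(158.5) = 158.5
Total out = 743.3 mol; y_F = 158.5 / 743.3 = 0.2132.

0.213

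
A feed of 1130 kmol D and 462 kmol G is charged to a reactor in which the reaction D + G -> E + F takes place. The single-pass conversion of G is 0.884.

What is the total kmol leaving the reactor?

G reacted = 0.884 × 462 = 408.4 kmol; ν_G = −1, so ξ = 408.4/1 = 408.4 kmol.
Outlet amounts (n = n₀ + ν ξ):
  D: 1130 − 1(408.4) = 721.6
  G: 462 − 1(408.4) = 53.59
  E: 0 + 1(408.4) = 408.4
  F: 0 + 1(408.4) = 408.4
Total out = 721.6 + 53.59 + 408.4 + 408.4 = 1592 kmol.

1590 kmol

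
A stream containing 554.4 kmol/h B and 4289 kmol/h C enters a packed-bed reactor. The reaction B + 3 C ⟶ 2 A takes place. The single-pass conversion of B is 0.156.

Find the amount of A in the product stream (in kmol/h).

173 kmol/h

B reacted = 0.156 × 554.4 = 86.49 kmol/h; ν_B = −1, so ξ = 86.49/1 = 86.49 kmol/h.
Outlet amounts (n = n₀ + ν ξ):
  B: 554.4 − 1(86.49) = 467.9
  C: 4289 − 3(86.49) = 4030
  A: 0 + 2(86.49) = 173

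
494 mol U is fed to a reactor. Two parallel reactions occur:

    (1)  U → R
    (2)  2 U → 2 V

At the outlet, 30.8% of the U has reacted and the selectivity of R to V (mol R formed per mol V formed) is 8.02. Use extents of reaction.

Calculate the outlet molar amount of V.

Conversion of U: U consumed = 0.308 × 494 = 152.2 mol = 1ξ₁ + 2ξ₂.
Selectivity: 1ξ₁ / (2ξ₂) = 8.02 → ξ₁ = 16.04 ξ₂.
Substitute: (1·16.04 + 2) ξ₂ = 152.2 → ξ₂ = 8.434 mol, ξ₁ = 135.3 mol.
Outlet amounts (n = n₀ + Σ ν·ξ):
  U: 494 − 1(135.3) − 2(8.434) = 341.8
  R: 0 + 1(135.3) = 135.3
  V: 0 + 2(8.434) = 16.87

16.9 mol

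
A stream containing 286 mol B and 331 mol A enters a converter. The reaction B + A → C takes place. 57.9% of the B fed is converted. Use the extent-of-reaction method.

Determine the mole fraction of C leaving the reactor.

B reacted = 0.579 × 286 = 165.6 mol; ν_B = −1, so ξ = 165.6/1 = 165.6 mol.
Outlet amounts (n = n₀ + ν ξ):
  B: 286 − 1(165.6) = 120.4
  A: 331 − 1(165.6) = 165.4
  C: 0 + 1(165.6) = 165.6
Total out = 451.4 mol; y_C = 165.6 / 451.4 = 0.3668.

0.367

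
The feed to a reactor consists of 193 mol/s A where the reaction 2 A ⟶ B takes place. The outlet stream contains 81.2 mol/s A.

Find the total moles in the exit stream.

For A: n = n₀ − 2ξ → 81.2 = 193 − 2ξ, giving ξ = 55.9 mol/s.
Outlet amounts (n = n₀ + ν ξ):
  A: 193 − 2(55.9) = 81.2
  B: 0 + 1(55.9) = 55.9
Total out = 81.2 + 55.9 = 137.1 mol/s.

137 mol/s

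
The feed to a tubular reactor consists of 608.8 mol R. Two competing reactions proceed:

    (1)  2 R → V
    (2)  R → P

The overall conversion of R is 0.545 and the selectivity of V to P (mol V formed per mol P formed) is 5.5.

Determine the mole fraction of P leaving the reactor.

0.0605

Conversion of R: R consumed = 0.545 × 608.8 = 331.8 mol = 2ξ₁ + 1ξ₂.
Selectivity: 1ξ₁ / (1ξ₂) = 5.5 → ξ₁ = 5.5 ξ₂.
Substitute: (2·5.5 + 1) ξ₂ = 331.8 → ξ₂ = 27.65 mol, ξ₁ = 152.1 mol.
Outlet amounts (n = n₀ + Σ ν·ξ):
  R: 608.8 − 2(152.1) − 1(27.65) = 277
  V: 0 + 1(152.1) = 152.1
  P: 0 + 1(27.65) = 27.65
Total out = 456.7 mol; y_P = 27.65 / 456.7 = 0.06054.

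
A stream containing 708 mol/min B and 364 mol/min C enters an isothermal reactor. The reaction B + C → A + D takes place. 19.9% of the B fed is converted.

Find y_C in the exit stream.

0.208

B reacted = 0.199 × 708 = 140.9 mol/min; ν_B = −1, so ξ = 140.9/1 = 140.9 mol/min.
Outlet amounts (n = n₀ + ν ξ):
  B: 708 − 1(140.9) = 567.1
  C: 364 − 1(140.9) = 223.1
  A: 0 + 1(140.9) = 140.9
  D: 0 + 1(140.9) = 140.9
Total out = 1072 mol/min; y_C = 223.1 / 1072 = 0.2081.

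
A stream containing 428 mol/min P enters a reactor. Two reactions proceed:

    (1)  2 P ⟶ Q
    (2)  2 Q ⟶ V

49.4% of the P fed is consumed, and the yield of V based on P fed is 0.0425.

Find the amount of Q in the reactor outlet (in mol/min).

Conversion of P: P consumed = 2ξ₁ = 0.494 × 428 → ξ₁ = 105.7 mol/min.
Yield of V: 1ξ₂ / 428 = 0.0425 → ξ₂ = 18.19 mol/min.
Outlet amounts (n = n₀ + Σ ν·ξ):
  P: 428 − 2(105.7) = 216.6
  Q: 0 + 1(105.7) − 2(18.19) = 69.34
  V: 0 + 1(18.19) = 18.19

69.3 mol/min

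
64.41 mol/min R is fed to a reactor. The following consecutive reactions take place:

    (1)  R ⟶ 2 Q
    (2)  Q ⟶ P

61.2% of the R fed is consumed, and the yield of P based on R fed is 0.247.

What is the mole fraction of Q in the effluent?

0.606

Conversion of R: R consumed = 1ξ₁ = 0.612 × 64.41 → ξ₁ = 39.42 mol/min.
Yield of P: 1ξ₂ / 64.41 = 0.247 → ξ₂ = 15.91 mol/min.
Outlet amounts (n = n₀ + Σ ν·ξ):
  R: 64.41 − 1(39.42) = 24.99
  Q: 0 + 2(39.42) − 1(15.91) = 62.93
  P: 0 + 1(15.91) = 15.91
Total out = 103.8 mol/min; y_Q = 62.93 / 103.8 = 0.6061.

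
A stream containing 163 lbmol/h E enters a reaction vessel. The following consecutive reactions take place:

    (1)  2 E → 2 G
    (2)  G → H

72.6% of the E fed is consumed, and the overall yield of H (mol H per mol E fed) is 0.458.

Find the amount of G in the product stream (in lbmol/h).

Conversion of E: E consumed = 2ξ₁ = 0.726 × 163 → ξ₁ = 59.17 lbmol/h.
Yield of H: 1ξ₂ / 163 = 0.458 → ξ₂ = 74.65 lbmol/h.
Outlet amounts (n = n₀ + Σ ν·ξ):
  E: 163 − 2(59.17) = 44.66
  G: 0 + 2(59.17) − 1(74.65) = 43.68
  H: 0 + 1(74.65) = 74.65

43.7 lbmol/h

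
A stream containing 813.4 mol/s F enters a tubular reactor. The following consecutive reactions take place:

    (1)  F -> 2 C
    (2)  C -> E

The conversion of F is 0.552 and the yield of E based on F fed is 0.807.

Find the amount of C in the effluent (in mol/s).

242 mol/s

Conversion of F: F consumed = 1ξ₁ = 0.552 × 813.4 → ξ₁ = 449 mol/s.
Yield of E: 1ξ₂ / 813.4 = 0.807 → ξ₂ = 656.4 mol/s.
Outlet amounts (n = n₀ + Σ ν·ξ):
  F: 813.4 − 1(449) = 364.4
  C: 0 + 2(449) − 1(656.4) = 241.6
  E: 0 + 1(656.4) = 656.4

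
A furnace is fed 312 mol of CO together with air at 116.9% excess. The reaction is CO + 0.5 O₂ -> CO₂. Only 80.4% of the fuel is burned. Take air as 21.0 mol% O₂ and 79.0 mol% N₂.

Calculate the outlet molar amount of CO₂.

Stoichiometric O₂ = 0.5 × 312 = 156 mol; O₂ fed = 156 × 2.169 = 338.4 mol.
N₂ fed = 338.4 × 79/21 = 1273 mol.
Fuel reacted = 0.804 × 312 → ξ = 250.8 mol.
Outlet (n = n₀ + ν ξ):
  CO: 312 − 1(250.8) = 61.15
  O₂: 338.4 − 0.5(250.8) = 212.9
  N₂: 1273 (inert)
  CO₂: 0 + 1(250.8) = 250.8

251 mol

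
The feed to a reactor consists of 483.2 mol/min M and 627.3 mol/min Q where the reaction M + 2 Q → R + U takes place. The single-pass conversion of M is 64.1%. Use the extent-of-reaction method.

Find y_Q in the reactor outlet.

M reacted = 0.641 × 483.2 = 309.7 mol/min; ν_M = −1, so ξ = 309.7/1 = 309.7 mol/min.
Outlet amounts (n = n₀ + ν ξ):
  M: 483.2 − 1(309.7) = 173.5
  Q: 627.3 − 2(309.7) = 7.838
  R: 0 + 1(309.7) = 309.7
  U: 0 + 1(309.7) = 309.7
Total out = 800.8 mol/min; y_Q = 7.838 / 800.8 = 0.009788.

0.00979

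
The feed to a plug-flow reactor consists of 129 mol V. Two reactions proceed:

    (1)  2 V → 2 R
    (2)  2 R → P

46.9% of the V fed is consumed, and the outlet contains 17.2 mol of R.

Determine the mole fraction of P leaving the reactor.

Conversion of V: V consumed = 2ξ₁ = 0.469 × 129 → ξ₁ = 30.25 mol.
R balance: n_R = 0 + 2ξ₁ − 2ξ₂ = 17.2 → ξ₂ = (2·30.25 − 17.2)/2 = 21.65 mol.
Outlet amounts (n = n₀ + Σ ν·ξ):
  V: 129 − 2(30.25) = 68.5
  R: 0 + 2(30.25) − 2(21.65) = 17.2
  P: 0 + 1(21.65) = 21.65
Total out = 107.3 mol; y_P = 21.65 / 107.3 = 0.2017.

0.202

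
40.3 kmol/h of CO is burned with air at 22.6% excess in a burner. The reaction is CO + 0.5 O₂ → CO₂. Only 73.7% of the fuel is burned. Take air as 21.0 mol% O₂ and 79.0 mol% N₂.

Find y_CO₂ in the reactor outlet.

0.208

Stoichiometric O₂ = 0.5 × 40.3 = 20.15 kmol/h; O₂ fed = 20.15 × 1.226 = 24.7 kmol/h.
N₂ fed = 24.7 × 79/21 = 92.93 kmol/h.
Fuel reacted = 0.737 × 40.3 → ξ = 29.7 kmol/h.
Outlet (n = n₀ + ν ξ):
  CO: 40.3 − 1(29.7) = 10.6
  O₂: 24.7 − 0.5(29.7) = 9.853
  N₂: 92.93 (inert)
  CO₂: 0 + 1(29.7) = 29.7
Total out = 143.1 kmol/h; y_CO₂ = 29.7 / 143.1 = 0.2076.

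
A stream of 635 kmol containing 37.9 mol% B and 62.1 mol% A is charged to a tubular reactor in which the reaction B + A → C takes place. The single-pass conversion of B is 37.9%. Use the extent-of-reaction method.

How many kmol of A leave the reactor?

303 kmol

B reacted = 0.379 × 240.7 = 91.21 kmol; ν_B = −1, so ξ = 91.21/1 = 91.21 kmol.
Outlet amounts (n = n₀ + ν ξ):
  B: 240.7 − 1(91.21) = 149.5
  A: 394.3 − 1(91.21) = 303.1
  C: 0 + 1(91.21) = 91.21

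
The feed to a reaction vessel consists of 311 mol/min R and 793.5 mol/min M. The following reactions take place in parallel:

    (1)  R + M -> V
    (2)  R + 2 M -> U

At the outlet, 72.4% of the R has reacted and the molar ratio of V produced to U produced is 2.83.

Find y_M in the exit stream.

0.621

Conversion of R: R consumed = 0.724 × 311 = 225.2 mol/min = 1ξ₁ + 1ξ₂.
Selectivity: 1ξ₁ / (1ξ₂) = 2.83 → ξ₁ = 2.83 ξ₂.
Substitute: (1·2.83 + 1) ξ₂ = 225.2 → ξ₂ = 58.79 mol/min, ξ₁ = 166.4 mol/min.
Outlet amounts (n = n₀ + Σ ν·ξ):
  R: 311 − 1(166.4) − 1(58.79) = 85.84
  M: 793.5 − 1(166.4) − 2(58.79) = 509.5
  V: 0 + 1(166.4) = 166.4
  U: 0 + 1(58.79) = 58.79
Total out = 820.5 mol/min; y_M = 509.5 / 820.5 = 0.621.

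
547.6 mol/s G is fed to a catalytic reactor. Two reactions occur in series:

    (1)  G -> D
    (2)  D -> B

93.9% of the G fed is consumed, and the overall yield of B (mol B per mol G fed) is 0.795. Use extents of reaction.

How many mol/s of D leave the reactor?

Conversion of G: G consumed = 1ξ₁ = 0.939 × 547.6 → ξ₁ = 514.2 mol/s.
Yield of B: 1ξ₂ / 547.6 = 0.795 → ξ₂ = 435.3 mol/s.
Outlet amounts (n = n₀ + Σ ν·ξ):
  G: 547.6 − 1(514.2) = 33.4
  D: 0 + 1(514.2) − 1(435.3) = 78.85
  B: 0 + 1(435.3) = 435.3

78.9 mol/s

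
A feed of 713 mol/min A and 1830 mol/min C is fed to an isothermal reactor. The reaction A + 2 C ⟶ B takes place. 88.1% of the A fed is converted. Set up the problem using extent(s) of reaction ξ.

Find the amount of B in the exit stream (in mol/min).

628 mol/min

A reacted = 0.881 × 713 = 628.2 mol/min; ν_A = −1, so ξ = 628.2/1 = 628.2 mol/min.
Outlet amounts (n = n₀ + ν ξ):
  A: 713 − 1(628.2) = 84.85
  C: 1830 − 2(628.2) = 573.7
  B: 0 + 1(628.2) = 628.2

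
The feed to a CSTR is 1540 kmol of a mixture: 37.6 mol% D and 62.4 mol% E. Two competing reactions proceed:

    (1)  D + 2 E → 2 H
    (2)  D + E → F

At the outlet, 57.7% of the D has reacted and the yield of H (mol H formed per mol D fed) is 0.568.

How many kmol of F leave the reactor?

170 kmol

Yield of H: 2ξ₁ / 579 = 0.568 → ξ₁ = 164.4 kmol.
Conversion of D: 1ξ₁ + 1ξ₂ = 0.577 × 579 = 334.1 → ξ₂ = 169.7 kmol.
Outlet amounts (n = n₀ + Σ ν·ξ):
  D: 579 − 1(164.4) − 1(169.7) = 244.9
  E: 961 − 2(164.4) − 1(169.7) = 462.4
  H: 0 + 2(164.4) = 328.9
  F: 0 + 1(169.7) = 169.7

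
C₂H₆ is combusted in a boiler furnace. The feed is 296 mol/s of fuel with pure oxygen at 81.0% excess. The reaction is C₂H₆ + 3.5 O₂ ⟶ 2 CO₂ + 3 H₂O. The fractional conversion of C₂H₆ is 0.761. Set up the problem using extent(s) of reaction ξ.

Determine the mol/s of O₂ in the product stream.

Stoichiometric O₂ = 3.5 × 296 = 1036 mol/s; O₂ fed = 1036 × 1.810 = 1875 mol/s.
Fuel reacted = 0.761 × 296 → ξ = 225.3 mol/s.
Outlet (n = n₀ + ν ξ):
  C₂H₆: 296 − 1(225.3) = 70.74
  O₂: 1875 − 3.5(225.3) = 1087
  CO₂: 0 + 2(225.3) = 450.5
  H₂O: 0 + 3(225.3) = 675.8

1090 mol/s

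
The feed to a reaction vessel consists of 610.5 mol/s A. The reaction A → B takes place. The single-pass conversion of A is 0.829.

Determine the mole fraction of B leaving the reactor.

0.829

A reacted = 0.829 × 610.5 = 506.1 mol/s; ν_A = −1, so ξ = 506.1/1 = 506.1 mol/s.
Outlet amounts (n = n₀ + ν ξ):
  A: 610.5 − 1(506.1) = 104.4
  B: 0 + 1(506.1) = 506.1
Total out = 610.5 mol/s; y_B = 506.1 / 610.5 = 0.829.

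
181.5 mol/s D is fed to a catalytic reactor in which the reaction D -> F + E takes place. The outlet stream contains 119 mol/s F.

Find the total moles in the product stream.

For F: n = n₀ + 1ξ → 119 = 0 + 1ξ, giving ξ = 119 mol/s.
Outlet amounts (n = n₀ + ν ξ):
  D: 181.5 − 1(119) = 62.5
  F: 0 + 1(119) = 119
  E: 0 + 1(119) = 119
Total out = 62.5 + 119 + 119 = 300.5 mol/s.

300 mol/s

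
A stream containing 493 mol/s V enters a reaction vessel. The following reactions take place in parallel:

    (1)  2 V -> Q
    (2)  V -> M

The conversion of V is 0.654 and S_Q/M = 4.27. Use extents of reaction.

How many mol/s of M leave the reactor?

Conversion of V: V consumed = 0.654 × 493 = 322.4 mol/s = 2ξ₁ + 1ξ₂.
Selectivity: 1ξ₁ / (1ξ₂) = 4.27 → ξ₁ = 4.27 ξ₂.
Substitute: (2·4.27 + 1) ξ₂ = 322.4 → ξ₂ = 33.8 mol/s, ξ₁ = 144.3 mol/s.
Outlet amounts (n = n₀ + Σ ν·ξ):
  V: 493 − 2(144.3) − 1(33.8) = 170.6
  Q: 0 + 1(144.3) = 144.3
  M: 0 + 1(33.8) = 33.8

33.8 mol/s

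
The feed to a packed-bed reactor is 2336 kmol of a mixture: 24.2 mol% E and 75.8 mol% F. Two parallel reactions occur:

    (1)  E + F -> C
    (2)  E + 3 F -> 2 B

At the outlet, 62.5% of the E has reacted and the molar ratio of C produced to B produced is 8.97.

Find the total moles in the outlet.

Conversion of E: E consumed = 0.625 × 565.3 = 353.3 kmol = 1ξ₁ + 1ξ₂.
Selectivity: 1ξ₁ / (2ξ₂) = 8.97 → ξ₁ = 17.94 ξ₂.
Substitute: (1·17.94 + 1) ξ₂ = 353.3 → ξ₂ = 18.65 kmol, ξ₁ = 334.7 kmol.
Outlet amounts (n = n₀ + Σ ν·ξ):
  E: 565.3 − 1(334.7) − 1(18.65) = 212
  F: 1771 − 1(334.7) − 3(18.65) = 1380
  C: 0 + 1(334.7) = 334.7
  B: 0 + 2(18.65) = 37.31
Total out = 212 + 1380 + 334.7 + 37.31 = 1964 kmol.

1960 kmol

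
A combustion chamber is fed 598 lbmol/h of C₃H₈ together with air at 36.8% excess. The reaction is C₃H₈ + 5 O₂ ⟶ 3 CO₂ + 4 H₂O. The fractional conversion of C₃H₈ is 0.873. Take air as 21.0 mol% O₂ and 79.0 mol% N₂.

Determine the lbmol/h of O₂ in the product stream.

Stoichiometric O₂ = 5 × 598 = 2990 lbmol/h; O₂ fed = 2990 × 1.368 = 4090 lbmol/h.
N₂ fed = 4090 × 79/21 = 15390 lbmol/h.
Fuel reacted = 0.873 × 598 → ξ = 522.1 lbmol/h.
Outlet (n = n₀ + ν ξ):
  C₃H₈: 598 − 1(522.1) = 75.95
  O₂: 4090 − 5(522.1) = 1480
  N₂: 15390 (inert)
  CO₂: 0 + 3(522.1) = 1566
  H₂O: 0 + 4(522.1) = 2088

1480 lbmol/h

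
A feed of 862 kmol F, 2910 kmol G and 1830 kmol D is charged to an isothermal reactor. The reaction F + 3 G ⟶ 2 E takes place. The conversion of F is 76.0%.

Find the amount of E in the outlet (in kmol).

1310 kmol

F reacted = 0.76 × 862 = 655.1 kmol; ν_F = −1, so ξ = 655.1/1 = 655.1 kmol.
Outlet amounts (n = n₀ + ν ξ):
  F: 862 − 1(655.1) = 206.9
  G: 2910 − 3(655.1) = 944.6
  E: 0 + 2(655.1) = 1310
  D: 1830 (inert)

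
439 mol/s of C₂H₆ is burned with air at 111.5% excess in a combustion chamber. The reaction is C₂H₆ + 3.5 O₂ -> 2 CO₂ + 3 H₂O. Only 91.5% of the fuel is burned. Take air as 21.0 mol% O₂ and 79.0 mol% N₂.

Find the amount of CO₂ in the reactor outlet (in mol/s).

803 mol/s

Stoichiometric O₂ = 3.5 × 439 = 1536 mol/s; O₂ fed = 1536 × 2.115 = 3250 mol/s.
N₂ fed = 3250 × 79/21 = 12230 mol/s.
Fuel reacted = 0.915 × 439 → ξ = 401.7 mol/s.
Outlet (n = n₀ + ν ξ):
  C₂H₆: 439 − 1(401.7) = 37.31
  O₂: 3250 − 3.5(401.7) = 1844
  N₂: 12230 (inert)
  CO₂: 0 + 2(401.7) = 803.4
  H₂O: 0 + 3(401.7) = 1205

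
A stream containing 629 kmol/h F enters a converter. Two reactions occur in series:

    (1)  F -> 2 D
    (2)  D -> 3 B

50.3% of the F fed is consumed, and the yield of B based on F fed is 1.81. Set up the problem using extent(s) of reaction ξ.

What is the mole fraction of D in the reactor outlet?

0.149

Conversion of F: F consumed = 1ξ₁ = 0.503 × 629 → ξ₁ = 316.4 kmol/h.
Yield of B: 3ξ₂ / 629 = 1.81 → ξ₂ = 379.5 kmol/h.
Outlet amounts (n = n₀ + Σ ν·ξ):
  F: 629 − 1(316.4) = 312.6
  D: 0 + 2(316.4) − 1(379.5) = 253.3
  B: 0 + 3(379.5) = 1138
Total out = 1704 kmol/h; y_D = 253.3 / 1704 = 0.1486.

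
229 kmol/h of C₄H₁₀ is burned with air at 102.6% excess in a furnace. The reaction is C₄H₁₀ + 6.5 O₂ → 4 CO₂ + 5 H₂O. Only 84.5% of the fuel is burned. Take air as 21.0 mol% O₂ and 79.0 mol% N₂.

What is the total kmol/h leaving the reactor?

Stoichiometric O₂ = 6.5 × 229 = 1488 kmol/h; O₂ fed = 1488 × 2.026 = 3016 kmol/h.
N₂ fed = 3016 × 79/21 = 11340 kmol/h.
Fuel reacted = 0.845 × 229 → ξ = 193.5 kmol/h.
Outlet (n = n₀ + ν ξ):
  C₄H₁₀: 229 − 1(193.5) = 35.5
  O₂: 3016 − 6.5(193.5) = 1758
  N₂: 11340 (inert)
  CO₂: 0 + 4(193.5) = 774
  H₂O: 0 + 5(193.5) = 967.5
Total out = 35.5 + 1758 + 11340 + 774 + 967.5 = 14880 kmol/h.

14900 kmol/h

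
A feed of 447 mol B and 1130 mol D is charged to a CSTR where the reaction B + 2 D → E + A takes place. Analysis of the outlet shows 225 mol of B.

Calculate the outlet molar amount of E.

222 mol

For B: n = n₀ − 1ξ → 225 = 447 − 1ξ, giving ξ = 222 mol.
Outlet amounts (n = n₀ + ν ξ):
  B: 447 − 1(222) = 225
  D: 1130 − 2(222) = 686
  E: 0 + 1(222) = 222
  A: 0 + 1(222) = 222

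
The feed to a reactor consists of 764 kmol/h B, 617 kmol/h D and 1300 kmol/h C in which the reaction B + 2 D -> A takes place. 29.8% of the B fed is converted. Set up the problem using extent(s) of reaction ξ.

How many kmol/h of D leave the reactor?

162 kmol/h

B reacted = 0.298 × 764 = 227.7 kmol/h; ν_B = −1, so ξ = 227.7/1 = 227.7 kmol/h.
Outlet amounts (n = n₀ + ν ξ):
  B: 764 − 1(227.7) = 536.3
  D: 617 − 2(227.7) = 161.7
  A: 0 + 1(227.7) = 227.7
  C: 1300 (inert)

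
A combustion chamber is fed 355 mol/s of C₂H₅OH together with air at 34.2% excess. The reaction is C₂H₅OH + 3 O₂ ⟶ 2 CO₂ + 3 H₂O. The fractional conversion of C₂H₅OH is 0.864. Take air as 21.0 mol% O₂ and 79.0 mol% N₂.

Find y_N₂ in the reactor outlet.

0.72

Stoichiometric O₂ = 3 × 355 = 1065 mol/s; O₂ fed = 1065 × 1.342 = 1429 mol/s.
N₂ fed = 1429 × 79/21 = 5377 mol/s.
Fuel reacted = 0.864 × 355 → ξ = 306.7 mol/s.
Outlet (n = n₀ + ν ξ):
  C₂H₅OH: 355 − 1(306.7) = 48.28
  O₂: 1429 − 3(306.7) = 509.1
  N₂: 5377 (inert)
  CO₂: 0 + 2(306.7) = 613.4
  H₂O: 0 + 3(306.7) = 920.2
Total out = 7468 mol/s; y_N₂ = 5377 / 7468 = 0.72.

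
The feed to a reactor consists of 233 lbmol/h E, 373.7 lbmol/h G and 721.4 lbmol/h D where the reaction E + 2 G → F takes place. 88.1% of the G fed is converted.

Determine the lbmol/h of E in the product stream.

68.4 lbmol/h

G reacted = 0.881 × 373.7 = 329.2 lbmol/h; ν_G = −2, so ξ = 329.2/2 = 164.6 lbmol/h.
Outlet amounts (n = n₀ + ν ξ):
  E: 233 − 1(164.6) = 68.39
  G: 373.7 − 2(164.6) = 44.47
  F: 0 + 1(164.6) = 164.6
  D: 721.4 (inert)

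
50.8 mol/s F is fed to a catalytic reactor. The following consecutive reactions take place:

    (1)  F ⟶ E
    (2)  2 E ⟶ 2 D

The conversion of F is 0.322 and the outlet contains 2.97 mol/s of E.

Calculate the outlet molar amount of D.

13.4 mol/s

Conversion of F: F consumed = 1ξ₁ = 0.322 × 50.8 → ξ₁ = 16.36 mol/s.
E balance: n_E = 0 + 1ξ₁ − 2ξ₂ = 2.97 → ξ₂ = (1·16.36 − 2.97)/2 = 6.694 mol/s.
Outlet amounts (n = n₀ + Σ ν·ξ):
  F: 50.8 − 1(16.36) = 34.44
  E: 0 + 1(16.36) − 2(6.694) = 2.97
  D: 0 + 2(6.694) = 13.39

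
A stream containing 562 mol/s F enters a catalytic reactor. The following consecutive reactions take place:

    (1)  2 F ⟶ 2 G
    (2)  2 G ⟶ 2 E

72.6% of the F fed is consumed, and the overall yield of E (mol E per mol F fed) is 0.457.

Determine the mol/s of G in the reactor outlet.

Conversion of F: F consumed = 2ξ₁ = 0.726 × 562 → ξ₁ = 204 mol/s.
Yield of E: 2ξ₂ / 562 = 0.457 → ξ₂ = 128.4 mol/s.
Outlet amounts (n = n₀ + Σ ν·ξ):
  F: 562 − 2(204) = 154
  G: 0 + 2(204) − 2(128.4) = 151.2
  E: 0 + 2(128.4) = 256.8

151 mol/s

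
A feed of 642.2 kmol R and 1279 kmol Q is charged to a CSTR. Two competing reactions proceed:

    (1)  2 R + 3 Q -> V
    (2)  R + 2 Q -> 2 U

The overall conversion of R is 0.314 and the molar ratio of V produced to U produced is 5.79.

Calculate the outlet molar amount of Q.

972 kmol

Conversion of R: R consumed = 0.314 × 642.2 = 201.7 kmol = 2ξ₁ + 1ξ₂.
Selectivity: 1ξ₁ / (2ξ₂) = 5.79 → ξ₁ = 11.58 ξ₂.
Substitute: (2·11.58 + 1) ξ₂ = 201.7 → ξ₂ = 8.346 kmol, ξ₁ = 96.65 kmol.
Outlet amounts (n = n₀ + Σ ν·ξ):
  R: 642.2 − 2(96.65) − 1(8.346) = 440.5
  Q: 1279 − 3(96.65) − 2(8.346) = 972.4
  V: 0 + 1(96.65) = 96.65
  U: 0 + 2(8.346) = 16.69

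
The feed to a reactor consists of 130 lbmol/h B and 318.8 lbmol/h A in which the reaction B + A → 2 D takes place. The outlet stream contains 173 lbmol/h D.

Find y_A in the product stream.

For D: n = n₀ + 2ξ → 173 = 0 + 2ξ, giving ξ = 86.5 lbmol/h.
Outlet amounts (n = n₀ + ν ξ):
  B: 130 − 1(86.5) = 43.5
  A: 318.8 − 1(86.5) = 232.3
  D: 0 + 2(86.5) = 173
Total out = 448.8 lbmol/h; y_A = 232.3 / 448.8 = 0.5176.

0.518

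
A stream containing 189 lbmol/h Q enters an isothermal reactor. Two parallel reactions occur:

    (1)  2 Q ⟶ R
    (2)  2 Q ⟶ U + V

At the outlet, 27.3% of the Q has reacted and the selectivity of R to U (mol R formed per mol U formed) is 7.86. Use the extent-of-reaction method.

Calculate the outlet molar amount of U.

2.91 lbmol/h

Conversion of Q: Q consumed = 0.273 × 189 = 51.6 lbmol/h = 2ξ₁ + 2ξ₂.
Selectivity: 1ξ₁ / (1ξ₂) = 7.86 → ξ₁ = 7.86 ξ₂.
Substitute: (2·7.86 + 2) ξ₂ = 51.6 → ξ₂ = 2.912 lbmol/h, ξ₁ = 22.89 lbmol/h.
Outlet amounts (n = n₀ + Σ ν·ξ):
  Q: 189 − 2(22.89) − 2(2.912) = 137.4
  R: 0 + 1(22.89) = 22.89
  U: 0 + 1(2.912) = 2.912
  V: 0 + 1(2.912) = 2.912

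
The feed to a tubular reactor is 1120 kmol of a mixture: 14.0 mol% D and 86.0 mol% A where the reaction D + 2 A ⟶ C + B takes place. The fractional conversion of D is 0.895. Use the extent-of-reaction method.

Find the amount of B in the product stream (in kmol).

140 kmol

D reacted = 0.895 × 156.8 = 140.3 kmol; ν_D = −1, so ξ = 140.3/1 = 140.3 kmol.
Outlet amounts (n = n₀ + ν ξ):
  D: 156.8 − 1(140.3) = 16.46
  A: 963.2 − 2(140.3) = 682.5
  C: 0 + 1(140.3) = 140.3
  B: 0 + 1(140.3) = 140.3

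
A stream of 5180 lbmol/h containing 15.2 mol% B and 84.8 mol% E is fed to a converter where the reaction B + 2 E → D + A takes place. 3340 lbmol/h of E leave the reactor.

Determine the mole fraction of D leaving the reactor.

For E: n = n₀ − 2ξ → 3340 = 4393 − 2ξ, giving ξ = 526.3 lbmol/h.
Outlet amounts (n = n₀ + ν ξ):
  B: 787.4 − 1(526.3) = 261
  E: 4393 − 2(526.3) = 3340
  D: 0 + 1(526.3) = 526.3
  A: 0 + 1(526.3) = 526.3
Total out = 4654 lbmol/h; y_D = 526.3 / 4654 = 0.1131.

0.113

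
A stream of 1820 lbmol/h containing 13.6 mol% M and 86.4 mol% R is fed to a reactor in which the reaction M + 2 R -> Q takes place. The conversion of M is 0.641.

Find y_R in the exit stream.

0.835

M reacted = 0.641 × 247.5 = 158.7 lbmol/h; ν_M = −1, so ξ = 158.7/1 = 158.7 lbmol/h.
Outlet amounts (n = n₀ + ν ξ):
  M: 247.5 − 1(158.7) = 88.86
  R: 1572 − 2(158.7) = 1255
  Q: 0 + 1(158.7) = 158.7
Total out = 1503 lbmol/h; y_R = 1255 / 1503 = 0.8353.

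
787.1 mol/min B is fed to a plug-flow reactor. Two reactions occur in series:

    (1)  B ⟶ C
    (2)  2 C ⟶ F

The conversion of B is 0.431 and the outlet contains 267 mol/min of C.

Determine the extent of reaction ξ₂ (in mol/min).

Conversion of B: B consumed = 1ξ₁ = 0.431 × 787.1 → ξ₁ = 339.2 mol/min.
C balance: n_C = 0 + 1ξ₁ − 2ξ₂ = 267 → ξ₂ = (1·339.2 − 267)/2 = 36.12 mol/min.
Outlet amounts (n = n₀ + Σ ν·ξ):
  B: 787.1 − 1(339.2) = 447.9
  C: 0 + 1(339.2) − 2(36.12) = 267
  F: 0 + 1(36.12) = 36.12

ξ₂ = 36.1 mol/min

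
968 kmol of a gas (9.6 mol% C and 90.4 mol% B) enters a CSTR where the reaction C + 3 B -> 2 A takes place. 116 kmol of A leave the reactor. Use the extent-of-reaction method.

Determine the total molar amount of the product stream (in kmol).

852 kmol

For A: n = n₀ + 2ξ → 116 = 0 + 2ξ, giving ξ = 58 kmol.
Outlet amounts (n = n₀ + ν ξ):
  C: 92.93 − 1(58) = 34.93
  B: 875.1 − 3(58) = 701.1
  A: 0 + 2(58) = 116
Total out = 34.93 + 701.1 + 116 = 852 kmol.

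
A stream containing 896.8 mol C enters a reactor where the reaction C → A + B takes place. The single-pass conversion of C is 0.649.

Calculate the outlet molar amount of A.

582 mol

C reacted = 0.649 × 896.8 = 582 mol; ν_C = −1, so ξ = 582/1 = 582 mol.
Outlet amounts (n = n₀ + ν ξ):
  C: 896.8 − 1(582) = 314.8
  A: 0 + 1(582) = 582
  B: 0 + 1(582) = 582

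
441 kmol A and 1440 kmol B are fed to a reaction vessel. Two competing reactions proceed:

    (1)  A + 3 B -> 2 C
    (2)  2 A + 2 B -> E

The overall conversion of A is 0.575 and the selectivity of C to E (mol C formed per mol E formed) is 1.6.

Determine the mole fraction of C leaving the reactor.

Conversion of A: A consumed = 0.575 × 441 = 253.6 kmol = 1ξ₁ + 2ξ₂.
Selectivity: 2ξ₁ / (1ξ₂) = 1.6 → ξ₁ = 0.8 ξ₂.
Substitute: (1·0.8 + 2) ξ₂ = 253.6 → ξ₂ = 90.56 kmol, ξ₁ = 72.45 kmol.
Outlet amounts (n = n₀ + Σ ν·ξ):
  A: 441 − 1(72.45) − 2(90.56) = 187.4
  B: 1440 − 3(72.45) − 2(90.56) = 1042
  C: 0 + 2(72.45) = 144.9
  E: 0 + 1(90.56) = 90.56
Total out = 1464 kmol; y_C = 144.9 / 1464 = 0.09895.

0.0989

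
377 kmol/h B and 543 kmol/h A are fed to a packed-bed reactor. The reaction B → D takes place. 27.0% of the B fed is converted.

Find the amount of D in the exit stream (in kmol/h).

102 kmol/h

B reacted = 0.27 × 377 = 101.8 kmol/h; ν_B = −1, so ξ = 101.8/1 = 101.8 kmol/h.
Outlet amounts (n = n₀ + ν ξ):
  B: 377 − 1(101.8) = 275.2
  D: 0 + 1(101.8) = 101.8
  A: 543 (inert)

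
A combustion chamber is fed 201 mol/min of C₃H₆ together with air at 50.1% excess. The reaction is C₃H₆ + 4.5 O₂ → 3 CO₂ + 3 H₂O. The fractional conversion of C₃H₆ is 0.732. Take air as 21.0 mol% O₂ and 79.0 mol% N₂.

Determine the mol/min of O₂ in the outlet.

696 mol/min

Stoichiometric O₂ = 4.5 × 201 = 904.5 mol/min; O₂ fed = 904.5 × 1.501 = 1358 mol/min.
N₂ fed = 1358 × 79/21 = 5107 mol/min.
Fuel reacted = 0.732 × 201 → ξ = 147.1 mol/min.
Outlet (n = n₀ + ν ξ):
  C₃H₆: 201 − 1(147.1) = 53.87
  O₂: 1358 − 4.5(147.1) = 695.6
  N₂: 5107 (inert)
  CO₂: 0 + 3(147.1) = 441.4
  H₂O: 0 + 3(147.1) = 441.4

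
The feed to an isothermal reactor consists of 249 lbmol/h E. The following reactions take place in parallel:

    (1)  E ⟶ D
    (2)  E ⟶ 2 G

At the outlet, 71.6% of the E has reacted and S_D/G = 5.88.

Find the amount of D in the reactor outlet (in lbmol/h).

Conversion of E: E consumed = 0.716 × 249 = 178.3 lbmol/h = 1ξ₁ + 1ξ₂.
Selectivity: 1ξ₁ / (2ξ₂) = 5.88 → ξ₁ = 11.76 ξ₂.
Substitute: (1·11.76 + 1) ξ₂ = 178.3 → ξ₂ = 13.97 lbmol/h, ξ₁ = 164.3 lbmol/h.
Outlet amounts (n = n₀ + Σ ν·ξ):
  E: 249 − 1(164.3) − 1(13.97) = 70.72
  D: 0 + 1(164.3) = 164.3
  G: 0 + 2(13.97) = 27.94

164 lbmol/h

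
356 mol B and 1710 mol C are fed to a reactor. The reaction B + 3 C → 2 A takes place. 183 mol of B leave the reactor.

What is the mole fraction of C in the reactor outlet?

For B: n = n₀ − 1ξ → 183 = 356 − 1ξ, giving ξ = 173 mol.
Outlet amounts (n = n₀ + ν ξ):
  B: 356 − 1(173) = 183
  C: 1710 − 3(173) = 1191
  A: 0 + 2(173) = 346
Total out = 1720 mol; y_C = 1191 / 1720 = 0.6924.

0.692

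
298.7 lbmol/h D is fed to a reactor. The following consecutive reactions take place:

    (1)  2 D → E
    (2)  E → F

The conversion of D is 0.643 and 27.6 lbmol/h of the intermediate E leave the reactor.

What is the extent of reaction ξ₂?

ξ₂ = 68.4 lbmol/h

Conversion of D: D consumed = 2ξ₁ = 0.643 × 298.7 → ξ₁ = 96.03 lbmol/h.
E balance: n_E = 0 + 1ξ₁ − 1ξ₂ = 27.6 → ξ₂ = (1·96.03 − 27.6)/1 = 68.43 lbmol/h.
Outlet amounts (n = n₀ + Σ ν·ξ):
  D: 298.7 − 2(96.03) = 106.6
  E: 0 + 1(96.03) − 1(68.43) = 27.6
  F: 0 + 1(68.43) = 68.43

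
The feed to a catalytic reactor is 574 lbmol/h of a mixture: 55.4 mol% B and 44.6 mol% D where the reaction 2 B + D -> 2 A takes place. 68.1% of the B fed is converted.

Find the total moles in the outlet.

466 lbmol/h

B reacted = 0.681 × 318 = 216.6 lbmol/h; ν_B = −2, so ξ = 216.6/2 = 108.3 lbmol/h.
Outlet amounts (n = n₀ + ν ξ):
  B: 318 − 2(108.3) = 101.4
  D: 256 − 1(108.3) = 147.7
  A: 0 + 2(108.3) = 216.6
Total out = 101.4 + 147.7 + 216.6 = 465.7 lbmol/h.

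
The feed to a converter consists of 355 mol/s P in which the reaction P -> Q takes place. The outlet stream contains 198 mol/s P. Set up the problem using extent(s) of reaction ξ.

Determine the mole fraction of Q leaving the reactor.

0.442

For P: n = n₀ − 1ξ → 198 = 355 − 1ξ, giving ξ = 157 mol/s.
Outlet amounts (n = n₀ + ν ξ):
  P: 355 − 1(157) = 198
  Q: 0 + 1(157) = 157
Total out = 355 mol/s; y_Q = 157 / 355 = 0.4423.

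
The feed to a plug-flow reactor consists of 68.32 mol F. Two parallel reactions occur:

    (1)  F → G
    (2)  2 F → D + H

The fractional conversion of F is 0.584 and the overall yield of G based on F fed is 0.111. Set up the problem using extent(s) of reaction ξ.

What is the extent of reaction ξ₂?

Yield of G: 1ξ₁ / 68.32 = 0.111 → ξ₁ = 7.584 mol.
Conversion of F: 1ξ₁ + 2ξ₂ = 0.584 × 68.32 = 39.9 → ξ₂ = 16.16 mol.
Outlet amounts (n = n₀ + Σ ν·ξ):
  F: 68.32 − 1(7.584) − 2(16.16) = 28.42
  G: 0 + 1(7.584) = 7.584
  D: 0 + 1(16.16) = 16.16
  H: 0 + 1(16.16) = 16.16

ξ₂ = 16.2 mol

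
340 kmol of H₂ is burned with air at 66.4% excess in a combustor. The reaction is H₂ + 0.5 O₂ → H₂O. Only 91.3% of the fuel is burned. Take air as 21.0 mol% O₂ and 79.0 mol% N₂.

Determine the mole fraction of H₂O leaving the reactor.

Stoichiometric O₂ = 0.5 × 340 = 170 kmol; O₂ fed = 170 × 1.664 = 282.9 kmol.
N₂ fed = 282.9 × 79/21 = 1064 kmol.
Fuel reacted = 0.913 × 340 → ξ = 310.4 kmol.
Outlet (n = n₀ + ν ξ):
  H₂: 340 − 1(310.4) = 29.58
  O₂: 282.9 − 0.5(310.4) = 127.7
  N₂: 1064 (inert)
  H₂O: 0 + 1(310.4) = 310.4
Total out = 1532 kmol; y_H₂O = 310.4 / 1532 = 0.2026.

0.203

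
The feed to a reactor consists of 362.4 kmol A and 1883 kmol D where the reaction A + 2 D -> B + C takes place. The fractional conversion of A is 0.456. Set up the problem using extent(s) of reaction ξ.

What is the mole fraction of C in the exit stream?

0.0794

A reacted = 0.456 × 362.4 = 165.3 kmol; ν_A = −1, so ξ = 165.3/1 = 165.3 kmol.
Outlet amounts (n = n₀ + ν ξ):
  A: 362.4 − 1(165.3) = 197.1
  D: 1883 − 2(165.3) = 1552
  B: 0 + 1(165.3) = 165.3
  C: 0 + 1(165.3) = 165.3
Total out = 2080 kmol; y_C = 165.3 / 2080 = 0.07944.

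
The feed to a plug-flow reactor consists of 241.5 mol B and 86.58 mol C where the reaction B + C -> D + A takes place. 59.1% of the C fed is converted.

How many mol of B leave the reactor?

C reacted = 0.591 × 86.58 = 51.17 mol; ν_C = −1, so ξ = 51.17/1 = 51.17 mol.
Outlet amounts (n = n₀ + ν ξ):
  B: 241.5 − 1(51.17) = 190.3
  C: 86.58 − 1(51.17) = 35.41
  D: 0 + 1(51.17) = 51.17
  A: 0 + 1(51.17) = 51.17

190 mol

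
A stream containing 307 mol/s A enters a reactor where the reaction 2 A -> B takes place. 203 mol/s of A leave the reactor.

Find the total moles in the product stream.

255 mol/s

For A: n = n₀ − 2ξ → 203 = 307 − 2ξ, giving ξ = 52 mol/s.
Outlet amounts (n = n₀ + ν ξ):
  A: 307 − 2(52) = 203
  B: 0 + 1(52) = 52
Total out = 203 + 52 = 255 mol/s.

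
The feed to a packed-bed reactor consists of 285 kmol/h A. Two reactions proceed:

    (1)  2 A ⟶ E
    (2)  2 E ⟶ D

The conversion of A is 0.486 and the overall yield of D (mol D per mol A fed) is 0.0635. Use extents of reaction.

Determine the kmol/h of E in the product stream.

Conversion of A: A consumed = 2ξ₁ = 0.486 × 285 → ξ₁ = 69.25 kmol/h.
Yield of D: 1ξ₂ / 285 = 0.0635 → ξ₂ = 18.1 kmol/h.
Outlet amounts (n = n₀ + Σ ν·ξ):
  A: 285 − 2(69.25) = 146.5
  E: 0 + 1(69.25) − 2(18.1) = 33.06
  D: 0 + 1(18.1) = 18.1

33.1 kmol/h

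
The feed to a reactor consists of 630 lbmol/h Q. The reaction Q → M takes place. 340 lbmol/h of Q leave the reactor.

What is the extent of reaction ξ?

ξ = 290 lbmol/h

For Q: n = n₀ − 1ξ → 340 = 630 − 1ξ, giving ξ = 290 lbmol/h.
Outlet amounts (n = n₀ + ν ξ):
  Q: 630 − 1(290) = 340
  M: 0 + 1(290) = 290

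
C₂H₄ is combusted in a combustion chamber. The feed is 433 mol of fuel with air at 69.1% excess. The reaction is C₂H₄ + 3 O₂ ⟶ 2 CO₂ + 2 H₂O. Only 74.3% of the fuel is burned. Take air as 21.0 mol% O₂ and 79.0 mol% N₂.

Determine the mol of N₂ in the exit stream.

Stoichiometric O₂ = 3 × 433 = 1299 mol; O₂ fed = 1299 × 1.691 = 2197 mol.
N₂ fed = 2197 × 79/21 = 8263 mol.
Fuel reacted = 0.743 × 433 → ξ = 321.7 mol.
Outlet (n = n₀ + ν ξ):
  C₂H₄: 433 − 1(321.7) = 111.3
  O₂: 2197 − 3(321.7) = 1231
  N₂: 8263 (inert)
  CO₂: 0 + 2(321.7) = 643.4
  H₂O: 0 + 2(321.7) = 643.4

8260 mol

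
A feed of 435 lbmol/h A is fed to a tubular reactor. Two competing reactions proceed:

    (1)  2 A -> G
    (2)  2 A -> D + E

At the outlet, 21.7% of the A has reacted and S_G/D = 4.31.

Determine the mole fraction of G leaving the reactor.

0.0966

Conversion of A: A consumed = 0.217 × 435 = 94.39 lbmol/h = 2ξ₁ + 2ξ₂.
Selectivity: 1ξ₁ / (1ξ₂) = 4.31 → ξ₁ = 4.31 ξ₂.
Substitute: (2·4.31 + 2) ξ₂ = 94.39 → ξ₂ = 8.888 lbmol/h, ξ₁ = 38.31 lbmol/h.
Outlet amounts (n = n₀ + Σ ν·ξ):
  A: 435 − 2(38.31) − 2(8.888) = 340.6
  G: 0 + 1(38.31) = 38.31
  D: 0 + 1(8.888) = 8.888
  E: 0 + 1(8.888) = 8.888
Total out = 396.7 lbmol/h; y_G = 38.31 / 396.7 = 0.09657.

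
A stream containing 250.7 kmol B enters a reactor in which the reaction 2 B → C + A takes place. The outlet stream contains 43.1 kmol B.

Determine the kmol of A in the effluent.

104 kmol

For B: n = n₀ − 2ξ → 43.1 = 250.7 − 2ξ, giving ξ = 103.8 kmol.
Outlet amounts (n = n₀ + ν ξ):
  B: 250.7 − 2(103.8) = 43.1
  C: 0 + 1(103.8) = 103.8
  A: 0 + 1(103.8) = 103.8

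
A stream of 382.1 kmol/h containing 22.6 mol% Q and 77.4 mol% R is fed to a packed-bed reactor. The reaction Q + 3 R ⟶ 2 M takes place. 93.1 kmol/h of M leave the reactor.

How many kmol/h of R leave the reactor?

156 kmol/h

For M: n = n₀ + 2ξ → 93.1 = 0 + 2ξ, giving ξ = 46.55 kmol/h.
Outlet amounts (n = n₀ + ν ξ):
  Q: 86.35 − 1(46.55) = 39.8
  R: 295.7 − 3(46.55) = 156.1
  M: 0 + 2(46.55) = 93.1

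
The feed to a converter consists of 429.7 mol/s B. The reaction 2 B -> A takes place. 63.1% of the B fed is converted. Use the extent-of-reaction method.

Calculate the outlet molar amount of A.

B reacted = 0.631 × 429.7 = 271.1 mol/s; ν_B = −2, so ξ = 271.1/2 = 135.6 mol/s.
Outlet amounts (n = n₀ + ν ξ):
  B: 429.7 − 2(135.6) = 158.6
  A: 0 + 1(135.6) = 135.6

136 mol/s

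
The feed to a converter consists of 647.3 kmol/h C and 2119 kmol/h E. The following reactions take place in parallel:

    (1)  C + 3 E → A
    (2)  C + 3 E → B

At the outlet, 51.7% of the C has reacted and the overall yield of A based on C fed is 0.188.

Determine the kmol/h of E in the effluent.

1120 kmol/h

Yield of A: 1ξ₁ / 647.3 = 0.188 → ξ₁ = 121.7 kmol/h.
Conversion of C: 1ξ₁ + 1ξ₂ = 0.517 × 647.3 = 334.7 → ξ₂ = 213 kmol/h.
Outlet amounts (n = n₀ + Σ ν·ξ):
  C: 647.3 − 1(121.7) − 1(213) = 312.6
  E: 2119 − 3(121.7) − 3(213) = 1115
  A: 0 + 1(121.7) = 121.7
  B: 0 + 1(213) = 213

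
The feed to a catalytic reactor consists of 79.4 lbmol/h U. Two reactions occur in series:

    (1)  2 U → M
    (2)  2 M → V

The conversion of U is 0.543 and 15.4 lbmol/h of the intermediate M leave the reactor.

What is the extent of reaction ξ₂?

Conversion of U: U consumed = 2ξ₁ = 0.543 × 79.4 → ξ₁ = 21.56 lbmol/h.
M balance: n_M = 0 + 1ξ₁ − 2ξ₂ = 15.4 → ξ₂ = (1·21.56 − 15.4)/2 = 3.079 lbmol/h.
Outlet amounts (n = n₀ + Σ ν·ξ):
  U: 79.4 − 2(21.56) = 36.29
  M: 0 + 1(21.56) − 2(3.079) = 15.4
  V: 0 + 1(3.079) = 3.079

ξ₂ = 3.08 lbmol/h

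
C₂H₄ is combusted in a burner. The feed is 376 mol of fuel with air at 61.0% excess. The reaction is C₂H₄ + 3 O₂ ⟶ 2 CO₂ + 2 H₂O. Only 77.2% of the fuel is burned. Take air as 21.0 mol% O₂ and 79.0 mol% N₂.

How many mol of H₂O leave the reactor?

Stoichiometric O₂ = 3 × 376 = 1128 mol; O₂ fed = 1128 × 1.610 = 1816 mol.
N₂ fed = 1816 × 79/21 = 6832 mol.
Fuel reacted = 0.772 × 376 → ξ = 290.3 mol.
Outlet (n = n₀ + ν ξ):
  C₂H₄: 376 − 1(290.3) = 85.73
  O₂: 1816 − 3(290.3) = 945.3
  N₂: 6832 (inert)
  CO₂: 0 + 2(290.3) = 580.5
  H₂O: 0 + 2(290.3) = 580.5

581 mol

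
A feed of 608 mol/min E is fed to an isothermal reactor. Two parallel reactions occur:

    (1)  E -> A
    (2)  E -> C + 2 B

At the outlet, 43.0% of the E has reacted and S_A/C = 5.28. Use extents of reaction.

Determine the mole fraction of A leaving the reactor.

0.318

Conversion of E: E consumed = 0.43 × 608 = 261.4 mol/min = 1ξ₁ + 1ξ₂.
Selectivity: 1ξ₁ / (1ξ₂) = 5.28 → ξ₁ = 5.28 ξ₂.
Substitute: (1·5.28 + 1) ξ₂ = 261.4 → ξ₂ = 41.63 mol/min, ξ₁ = 219.8 mol/min.
Outlet amounts (n = n₀ + Σ ν·ξ):
  E: 608 − 1(219.8) − 1(41.63) = 346.6
  A: 0 + 1(219.8) = 219.8
  C: 0 + 1(41.63) = 41.63
  B: 0 + 2(41.63) = 83.26
Total out = 691.3 mol/min; y_A = 219.8 / 691.3 = 0.318.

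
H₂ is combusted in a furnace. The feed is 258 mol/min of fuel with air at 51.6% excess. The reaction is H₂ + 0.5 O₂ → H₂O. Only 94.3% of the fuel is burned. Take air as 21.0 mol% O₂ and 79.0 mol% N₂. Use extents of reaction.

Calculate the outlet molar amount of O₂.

Stoichiometric O₂ = 0.5 × 258 = 129 mol/min; O₂ fed = 129 × 1.516 = 195.6 mol/min.
N₂ fed = 195.6 × 79/21 = 735.7 mol/min.
Fuel reacted = 0.943 × 258 → ξ = 243.3 mol/min.
Outlet (n = n₀ + ν ξ):
  H₂: 258 − 1(243.3) = 14.71
  O₂: 195.6 − 0.5(243.3) = 73.92
  N₂: 735.7 (inert)
  H₂O: 0 + 1(243.3) = 243.3

73.9 mol/min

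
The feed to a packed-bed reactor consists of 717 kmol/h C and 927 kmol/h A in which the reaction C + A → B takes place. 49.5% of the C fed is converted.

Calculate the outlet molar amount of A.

C reacted = 0.495 × 717 = 354.9 kmol/h; ν_C = −1, so ξ = 354.9/1 = 354.9 kmol/h.
Outlet amounts (n = n₀ + ν ξ):
  C: 717 − 1(354.9) = 362.1
  A: 927 − 1(354.9) = 572.1
  B: 0 + 1(354.9) = 354.9

572 kmol/h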